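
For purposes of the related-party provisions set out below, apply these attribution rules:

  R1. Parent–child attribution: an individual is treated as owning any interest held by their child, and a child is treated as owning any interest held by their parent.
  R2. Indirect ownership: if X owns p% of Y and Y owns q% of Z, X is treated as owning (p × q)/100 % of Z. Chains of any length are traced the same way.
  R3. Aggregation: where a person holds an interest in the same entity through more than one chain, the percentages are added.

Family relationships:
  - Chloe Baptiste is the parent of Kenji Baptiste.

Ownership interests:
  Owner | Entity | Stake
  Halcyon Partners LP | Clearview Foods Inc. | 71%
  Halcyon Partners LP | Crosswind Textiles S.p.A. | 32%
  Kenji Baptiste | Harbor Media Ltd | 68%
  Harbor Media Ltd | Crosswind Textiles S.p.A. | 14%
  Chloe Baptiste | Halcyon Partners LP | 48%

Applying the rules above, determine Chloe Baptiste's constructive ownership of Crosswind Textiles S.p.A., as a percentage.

24.88%

By parent–child attribution (R1), Chloe Baptiste is treated as owning Kenji Baptiste's 68% interest in Harbor Media Ltd.
Chain via Halcyon Partners LP (R2): 48% × 32% = 15.36% of Crosswind Textiles S.p.A.
Chain via Harbor Media Ltd (R2): 68% × 14% = 9.52% of Crosswind Textiles S.p.A.
Aggregating (R3): 15.36% + 9.52% = 24.88%.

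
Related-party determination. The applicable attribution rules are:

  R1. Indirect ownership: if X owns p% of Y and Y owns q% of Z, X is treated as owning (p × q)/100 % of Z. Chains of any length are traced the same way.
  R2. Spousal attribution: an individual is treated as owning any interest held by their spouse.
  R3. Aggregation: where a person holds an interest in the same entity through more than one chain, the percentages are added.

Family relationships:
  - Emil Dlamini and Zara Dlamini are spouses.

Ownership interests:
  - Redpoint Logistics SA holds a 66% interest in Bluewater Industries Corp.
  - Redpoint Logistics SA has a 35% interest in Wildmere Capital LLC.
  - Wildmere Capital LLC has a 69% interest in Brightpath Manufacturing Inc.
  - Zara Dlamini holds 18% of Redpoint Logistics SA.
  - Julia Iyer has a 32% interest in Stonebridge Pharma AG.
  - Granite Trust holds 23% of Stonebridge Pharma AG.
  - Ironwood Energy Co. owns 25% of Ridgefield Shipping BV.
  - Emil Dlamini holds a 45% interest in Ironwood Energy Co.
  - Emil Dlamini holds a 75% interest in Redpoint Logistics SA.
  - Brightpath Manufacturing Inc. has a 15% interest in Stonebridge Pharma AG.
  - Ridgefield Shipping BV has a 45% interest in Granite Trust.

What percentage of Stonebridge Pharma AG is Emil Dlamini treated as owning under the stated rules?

By spousal attribution (R2), Emil Dlamini is treated as also owning Zara Dlamini's interest in Redpoint Logistics SA, giving 75% + 18% = 93%.
Chain via Redpoint Logistics SA → Wildmere Capital LLC → Brightpath Manufacturing Inc. (R1): 93% × 35% × 69% × 15% = 3.368925% of Stonebridge Pharma AG.
Chain via Ironwood Energy Co. → Ridgefield Shipping BV → Granite Trust (R1): 45% × 25% × 45% × 23% = 1.164375% of Stonebridge Pharma AG.
Aggregating (R3): 3.368925% + 1.164375% = 4.5333%.

4.5333%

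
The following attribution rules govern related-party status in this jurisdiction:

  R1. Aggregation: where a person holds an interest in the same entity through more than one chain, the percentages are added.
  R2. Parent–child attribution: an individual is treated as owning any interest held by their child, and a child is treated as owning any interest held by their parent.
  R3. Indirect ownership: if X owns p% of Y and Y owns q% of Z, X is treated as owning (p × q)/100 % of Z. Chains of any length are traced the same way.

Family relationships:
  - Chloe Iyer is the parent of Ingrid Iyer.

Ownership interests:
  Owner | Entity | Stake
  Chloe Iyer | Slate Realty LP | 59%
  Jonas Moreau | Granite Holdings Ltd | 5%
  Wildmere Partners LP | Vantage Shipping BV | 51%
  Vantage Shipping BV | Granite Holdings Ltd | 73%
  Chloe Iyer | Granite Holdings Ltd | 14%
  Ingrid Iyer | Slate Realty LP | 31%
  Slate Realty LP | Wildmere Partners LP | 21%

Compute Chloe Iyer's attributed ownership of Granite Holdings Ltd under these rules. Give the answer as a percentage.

21.03647%

By parent–child attribution (R2), Chloe Iyer is treated as also owning Ingrid Iyer's interest in Slate Realty LP, giving 59% + 31% = 90%.
Chain via Slate Realty LP → Wildmere Partners LP → Vantage Shipping BV (R3): 90% × 21% × 51% × 73% = 7.03647% of Granite Holdings Ltd.
Direct interest in Granite Holdings Ltd: 14%.
Aggregating (R1): 7.03647% + 14% = 21.03647%.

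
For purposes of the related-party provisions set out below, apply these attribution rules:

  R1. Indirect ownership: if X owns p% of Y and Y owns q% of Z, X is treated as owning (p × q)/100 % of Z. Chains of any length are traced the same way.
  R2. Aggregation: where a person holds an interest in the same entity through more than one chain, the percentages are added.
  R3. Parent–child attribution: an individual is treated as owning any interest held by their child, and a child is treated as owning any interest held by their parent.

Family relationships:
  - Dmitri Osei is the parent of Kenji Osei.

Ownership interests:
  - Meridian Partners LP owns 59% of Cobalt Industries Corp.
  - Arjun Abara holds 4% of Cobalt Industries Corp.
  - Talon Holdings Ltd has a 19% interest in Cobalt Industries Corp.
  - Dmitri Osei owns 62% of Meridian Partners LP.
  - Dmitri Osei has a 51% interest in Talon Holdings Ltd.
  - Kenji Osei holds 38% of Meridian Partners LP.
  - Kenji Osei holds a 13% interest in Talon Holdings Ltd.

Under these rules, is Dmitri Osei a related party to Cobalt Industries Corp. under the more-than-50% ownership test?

By parent–child attribution (R3), Dmitri Osei is treated as also owning Kenji Osei's interest in Meridian Partners LP, giving 62% + 38% = 100%.
By parent–child attribution (R3), Dmitri Osei is treated as also owning Kenji Osei's interest in Talon Holdings Ltd, giving 51% + 13% = 64%.
Chain via Meridian Partners LP (R1): 100% × 59% = 59% of Cobalt Industries Corp.
Chain via Talon Holdings Ltd (R1): 64% × 19% = 12.16% of Cobalt Industries Corp.
Aggregating (R2): 59% + 12.16% = 71.16%.
71.16% exceeds the 50% threshold, so Dmitri is a related party to Cobalt Industries Corp.

Yes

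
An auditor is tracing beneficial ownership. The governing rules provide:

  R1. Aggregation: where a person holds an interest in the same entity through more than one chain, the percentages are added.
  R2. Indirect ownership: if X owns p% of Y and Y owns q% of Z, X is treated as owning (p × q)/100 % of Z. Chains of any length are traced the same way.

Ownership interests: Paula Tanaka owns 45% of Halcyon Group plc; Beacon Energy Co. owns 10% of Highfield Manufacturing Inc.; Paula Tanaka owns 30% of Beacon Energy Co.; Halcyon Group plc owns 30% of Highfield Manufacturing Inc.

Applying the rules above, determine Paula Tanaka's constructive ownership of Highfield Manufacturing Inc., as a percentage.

16.5%

Chain via Beacon Energy Co. (R2): 30% × 10% = 3% of Highfield Manufacturing Inc.
Chain via Halcyon Group plc (R2): 45% × 30% = 13.5% of Highfield Manufacturing Inc.
Aggregating (R1): 3% + 13.5% = 16.5%.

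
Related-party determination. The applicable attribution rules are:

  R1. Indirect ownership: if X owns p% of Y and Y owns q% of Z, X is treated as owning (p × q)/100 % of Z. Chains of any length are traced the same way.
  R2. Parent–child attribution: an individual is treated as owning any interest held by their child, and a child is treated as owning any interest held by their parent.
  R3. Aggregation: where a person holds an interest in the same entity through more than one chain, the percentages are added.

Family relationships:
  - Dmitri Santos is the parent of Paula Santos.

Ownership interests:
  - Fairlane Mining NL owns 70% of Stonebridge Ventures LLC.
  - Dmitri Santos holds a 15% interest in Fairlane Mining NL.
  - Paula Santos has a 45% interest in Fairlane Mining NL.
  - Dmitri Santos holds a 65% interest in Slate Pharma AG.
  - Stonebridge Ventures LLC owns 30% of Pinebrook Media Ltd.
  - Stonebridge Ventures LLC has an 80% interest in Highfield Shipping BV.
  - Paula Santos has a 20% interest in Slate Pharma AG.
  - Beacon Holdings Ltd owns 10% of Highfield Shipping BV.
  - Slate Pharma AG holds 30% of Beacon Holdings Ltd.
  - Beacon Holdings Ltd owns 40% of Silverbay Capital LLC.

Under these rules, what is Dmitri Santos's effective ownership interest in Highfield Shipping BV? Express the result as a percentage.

36.15%

By parent–child attribution (R2), Dmitri Santos is treated as also owning Paula Santos's interest in Slate Pharma AG, giving 65% + 20% = 85%.
By parent–child attribution (R2), Dmitri Santos is treated as also owning Paula Santos's interest in Fairlane Mining NL, giving 15% + 45% = 60%.
Chain via Slate Pharma AG → Beacon Holdings Ltd (R1): 85% × 30% × 10% = 2.55% of Highfield Shipping BV.
Chain via Fairlane Mining NL → Stonebridge Ventures LLC (R1): 60% × 70% × 80% = 33.6% of Highfield Shipping BV.
Aggregating (R3): 2.55% + 33.6% = 36.15%.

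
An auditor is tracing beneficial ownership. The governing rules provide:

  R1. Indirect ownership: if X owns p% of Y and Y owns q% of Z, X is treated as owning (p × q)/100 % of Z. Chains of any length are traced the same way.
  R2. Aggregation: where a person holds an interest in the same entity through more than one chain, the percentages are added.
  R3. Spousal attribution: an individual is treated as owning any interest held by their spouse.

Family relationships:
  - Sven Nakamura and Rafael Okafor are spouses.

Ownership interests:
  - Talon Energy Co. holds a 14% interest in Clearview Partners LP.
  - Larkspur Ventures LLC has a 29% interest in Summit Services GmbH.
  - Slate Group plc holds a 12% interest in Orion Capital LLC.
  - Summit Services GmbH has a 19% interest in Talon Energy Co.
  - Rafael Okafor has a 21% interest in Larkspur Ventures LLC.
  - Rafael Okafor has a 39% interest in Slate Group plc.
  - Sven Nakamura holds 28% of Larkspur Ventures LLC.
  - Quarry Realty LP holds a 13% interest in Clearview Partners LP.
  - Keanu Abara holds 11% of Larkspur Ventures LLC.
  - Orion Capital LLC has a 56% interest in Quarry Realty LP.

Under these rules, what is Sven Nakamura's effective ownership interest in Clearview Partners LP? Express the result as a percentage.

By spousal attribution (R3), Sven Nakamura is treated as also owning Rafael Okafor's interest in Larkspur Ventures LLC, giving 28% + 21% = 49%.
By spousal attribution (R3), Sven Nakamura is treated as owning Rafael Okafor's 39% interest in Slate Group plc.
Chain via Larkspur Ventures LLC → Summit Services GmbH → Talon Energy Co. (R1): 49% × 29% × 19% × 14% = 0.377986% of Clearview Partners LP.
Chain via Slate Group plc → Orion Capital LLC → Quarry Realty LP (R1): 39% × 12% × 56% × 13% = 0.340704% of Clearview Partners LP.
Aggregating (R2): 0.377986% + 0.340704% = 0.71869%.

0.71869%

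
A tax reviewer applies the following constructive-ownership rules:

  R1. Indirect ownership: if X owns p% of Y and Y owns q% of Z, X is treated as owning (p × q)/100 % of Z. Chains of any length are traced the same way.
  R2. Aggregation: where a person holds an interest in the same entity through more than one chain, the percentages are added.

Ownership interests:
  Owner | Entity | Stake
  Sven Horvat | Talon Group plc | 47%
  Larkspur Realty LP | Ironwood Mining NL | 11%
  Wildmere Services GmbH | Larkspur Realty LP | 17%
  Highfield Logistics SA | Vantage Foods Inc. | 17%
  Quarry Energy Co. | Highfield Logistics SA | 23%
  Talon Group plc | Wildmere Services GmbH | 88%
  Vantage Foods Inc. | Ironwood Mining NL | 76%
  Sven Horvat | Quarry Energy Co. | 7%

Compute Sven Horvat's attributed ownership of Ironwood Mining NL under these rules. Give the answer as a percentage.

Chain via Talon Group plc → Wildmere Services GmbH → Larkspur Realty LP (R1): 47% × 88% × 17% × 11% = 0.773432% of Ironwood Mining NL.
Chain via Quarry Energy Co. → Highfield Logistics SA → Vantage Foods Inc. (R1): 7% × 23% × 17% × 76% = 0.208012% of Ironwood Mining NL.
Aggregating (R2): 0.773432% + 0.208012% = 0.981444%.

0.981444%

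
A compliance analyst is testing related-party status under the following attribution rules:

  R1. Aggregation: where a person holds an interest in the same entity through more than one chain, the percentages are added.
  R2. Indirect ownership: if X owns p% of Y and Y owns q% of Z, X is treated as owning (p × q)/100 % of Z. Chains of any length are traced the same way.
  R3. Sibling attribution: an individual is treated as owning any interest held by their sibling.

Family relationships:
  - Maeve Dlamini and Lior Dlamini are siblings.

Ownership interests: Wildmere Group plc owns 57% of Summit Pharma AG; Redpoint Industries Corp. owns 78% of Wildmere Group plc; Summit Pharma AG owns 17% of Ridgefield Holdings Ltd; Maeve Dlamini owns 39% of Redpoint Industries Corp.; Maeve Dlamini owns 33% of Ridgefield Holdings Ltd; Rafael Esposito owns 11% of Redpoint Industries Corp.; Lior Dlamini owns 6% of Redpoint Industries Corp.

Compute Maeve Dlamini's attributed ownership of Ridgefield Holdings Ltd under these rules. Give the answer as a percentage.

By sibling attribution (R3), Maeve Dlamini is treated as also owning Lior Dlamini's interest in Redpoint Industries Corp, giving 39% + 6% = 45%.
Chain via Redpoint Industries Corp. → Wildmere Group plc → Summit Pharma AG (R2): 45% × 78% × 57% × 17% = 3.40119% of Ridgefield Holdings Ltd.
Direct interest in Ridgefield Holdings Ltd: 33%.
Aggregating (R1): 3.40119% + 33% = 36.40119%.

36.40119%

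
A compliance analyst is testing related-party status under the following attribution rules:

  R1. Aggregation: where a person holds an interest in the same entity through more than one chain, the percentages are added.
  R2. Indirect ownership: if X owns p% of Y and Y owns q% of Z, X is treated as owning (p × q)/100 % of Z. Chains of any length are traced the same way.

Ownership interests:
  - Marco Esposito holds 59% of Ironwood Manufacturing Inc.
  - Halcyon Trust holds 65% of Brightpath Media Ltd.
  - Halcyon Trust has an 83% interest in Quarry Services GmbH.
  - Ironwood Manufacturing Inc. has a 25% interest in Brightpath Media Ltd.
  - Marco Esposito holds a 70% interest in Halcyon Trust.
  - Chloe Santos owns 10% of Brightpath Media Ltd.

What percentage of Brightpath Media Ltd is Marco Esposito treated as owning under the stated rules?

60.25%

Chain via Ironwood Manufacturing Inc. (R2): 59% × 25% = 14.75% of Brightpath Media Ltd.
Chain via Halcyon Trust (R2): 70% × 65% = 45.5% of Brightpath Media Ltd.
Aggregating (R1): 14.75% + 45.5% = 60.25%.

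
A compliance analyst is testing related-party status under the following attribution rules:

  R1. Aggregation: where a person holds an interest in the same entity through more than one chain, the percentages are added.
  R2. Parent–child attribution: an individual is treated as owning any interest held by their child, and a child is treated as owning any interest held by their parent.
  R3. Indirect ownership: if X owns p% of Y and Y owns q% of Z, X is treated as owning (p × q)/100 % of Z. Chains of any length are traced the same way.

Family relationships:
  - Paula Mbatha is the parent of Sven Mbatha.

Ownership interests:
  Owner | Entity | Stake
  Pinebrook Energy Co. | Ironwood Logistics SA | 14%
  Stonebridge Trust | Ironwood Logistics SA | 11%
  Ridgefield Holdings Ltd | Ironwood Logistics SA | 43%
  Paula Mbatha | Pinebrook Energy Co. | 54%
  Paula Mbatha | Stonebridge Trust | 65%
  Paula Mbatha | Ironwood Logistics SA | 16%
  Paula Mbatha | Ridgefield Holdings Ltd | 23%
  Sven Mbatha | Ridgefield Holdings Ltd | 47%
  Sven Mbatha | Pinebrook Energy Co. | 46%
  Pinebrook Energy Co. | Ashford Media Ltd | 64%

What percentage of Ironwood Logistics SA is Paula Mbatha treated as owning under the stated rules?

By parent–child attribution (R2), Paula Mbatha is treated as also owning Sven Mbatha's interest in Ridgefield Holdings Ltd, giving 23% + 47% = 70%.
By parent–child attribution (R2), Paula Mbatha is treated as also owning Sven Mbatha's interest in Pinebrook Energy Co, giving 54% + 46% = 100%.
Chain via Ridgefield Holdings Ltd (R3): 70% × 43% = 30.1% of Ironwood Logistics SA.
Chain via Stonebridge Trust (R3): 65% × 11% = 7.15% of Ironwood Logistics SA.
Chain via Pinebrook Energy Co. (R3): 100% × 14% = 14% of Ironwood Logistics SA.
Direct interest in Ironwood Logistics SA: 16%.
Aggregating (R1): 30.1% + 7.15% + 14% + 16% = 67.25%.

67.25%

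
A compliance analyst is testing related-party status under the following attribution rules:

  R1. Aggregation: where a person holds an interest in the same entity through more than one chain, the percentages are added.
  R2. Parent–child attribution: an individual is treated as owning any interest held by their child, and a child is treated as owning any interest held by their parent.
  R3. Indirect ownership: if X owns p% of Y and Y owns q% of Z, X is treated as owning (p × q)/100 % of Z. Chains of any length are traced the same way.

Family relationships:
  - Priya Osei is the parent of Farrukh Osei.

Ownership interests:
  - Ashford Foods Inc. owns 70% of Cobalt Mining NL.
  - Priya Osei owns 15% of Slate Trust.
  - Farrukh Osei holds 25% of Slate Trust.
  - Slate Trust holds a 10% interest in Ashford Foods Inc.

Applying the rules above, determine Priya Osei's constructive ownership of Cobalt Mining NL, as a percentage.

By parent–child attribution (R2), Priya Osei is treated as also owning Farrukh Osei's interest in Slate Trust, giving 15% + 25% = 40%.
Chain via Slate Trust → Ashford Foods Inc. (R3): 40% × 10% × 70% = 2.8% of Cobalt Mining NL.

2.8%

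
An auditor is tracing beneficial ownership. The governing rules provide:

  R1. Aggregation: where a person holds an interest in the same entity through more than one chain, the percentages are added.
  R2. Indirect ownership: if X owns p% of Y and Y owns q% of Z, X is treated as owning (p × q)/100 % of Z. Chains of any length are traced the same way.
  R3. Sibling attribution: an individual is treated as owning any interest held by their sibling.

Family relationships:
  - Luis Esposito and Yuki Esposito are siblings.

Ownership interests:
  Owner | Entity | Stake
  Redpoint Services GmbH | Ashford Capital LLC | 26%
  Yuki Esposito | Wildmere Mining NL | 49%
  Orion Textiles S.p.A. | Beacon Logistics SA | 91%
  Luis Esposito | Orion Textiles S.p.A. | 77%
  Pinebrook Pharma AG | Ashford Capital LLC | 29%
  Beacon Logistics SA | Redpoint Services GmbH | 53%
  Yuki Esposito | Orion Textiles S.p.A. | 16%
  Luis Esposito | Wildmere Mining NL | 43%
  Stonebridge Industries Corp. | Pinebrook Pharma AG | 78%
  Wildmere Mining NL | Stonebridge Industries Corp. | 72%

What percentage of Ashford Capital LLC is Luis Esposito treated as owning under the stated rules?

By sibling attribution (R3), Luis Esposito is treated as also owning Yuki Esposito's interest in Orion Textiles S.p.A, giving 77% + 16% = 93%.
By sibling attribution (R3), Luis Esposito is treated as also owning Yuki Esposito's interest in Wildmere Mining NL, giving 43% + 49% = 92%.
Chain via Orion Textiles S.p.A. → Beacon Logistics SA → Redpoint Services GmbH (R2): 93% × 91% × 53% × 26% = 11.662014% of Ashford Capital LLC.
Chain via Wildmere Mining NL → Stonebridge Industries Corp. → Pinebrook Pharma AG (R2): 92% × 72% × 78% × 29% = 14.983488% of Ashford Capital LLC.
Aggregating (R1): 11.662014% + 14.983488% = 26.645502%.

26.645502%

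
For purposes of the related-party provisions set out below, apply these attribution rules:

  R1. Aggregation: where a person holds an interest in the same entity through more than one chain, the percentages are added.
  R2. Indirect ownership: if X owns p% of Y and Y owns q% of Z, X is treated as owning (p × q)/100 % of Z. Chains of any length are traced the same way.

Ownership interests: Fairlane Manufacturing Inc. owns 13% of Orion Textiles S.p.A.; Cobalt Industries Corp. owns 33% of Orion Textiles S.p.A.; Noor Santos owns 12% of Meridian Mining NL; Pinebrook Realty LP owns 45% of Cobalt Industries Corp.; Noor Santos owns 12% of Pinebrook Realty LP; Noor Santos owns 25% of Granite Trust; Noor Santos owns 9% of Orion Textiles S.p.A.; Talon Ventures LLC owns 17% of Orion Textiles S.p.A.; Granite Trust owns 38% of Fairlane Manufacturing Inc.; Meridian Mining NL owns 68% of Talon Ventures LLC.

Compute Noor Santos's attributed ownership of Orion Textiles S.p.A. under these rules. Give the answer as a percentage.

13.4042%

Chain via Granite Trust → Fairlane Manufacturing Inc. (R2): 25% × 38% × 13% = 1.235% of Orion Textiles S.p.A.
Chain via Pinebrook Realty LP → Cobalt Industries Corp. (R2): 12% × 45% × 33% = 1.782% of Orion Textiles S.p.A.
Chain via Meridian Mining NL → Talon Ventures LLC (R2): 12% × 68% × 17% = 1.3872% of Orion Textiles S.p.A.
Direct interest in Orion Textiles S.p.A: 9%.
Aggregating (R1): 1.235% + 1.782% + 1.3872% + 9% = 13.4042%.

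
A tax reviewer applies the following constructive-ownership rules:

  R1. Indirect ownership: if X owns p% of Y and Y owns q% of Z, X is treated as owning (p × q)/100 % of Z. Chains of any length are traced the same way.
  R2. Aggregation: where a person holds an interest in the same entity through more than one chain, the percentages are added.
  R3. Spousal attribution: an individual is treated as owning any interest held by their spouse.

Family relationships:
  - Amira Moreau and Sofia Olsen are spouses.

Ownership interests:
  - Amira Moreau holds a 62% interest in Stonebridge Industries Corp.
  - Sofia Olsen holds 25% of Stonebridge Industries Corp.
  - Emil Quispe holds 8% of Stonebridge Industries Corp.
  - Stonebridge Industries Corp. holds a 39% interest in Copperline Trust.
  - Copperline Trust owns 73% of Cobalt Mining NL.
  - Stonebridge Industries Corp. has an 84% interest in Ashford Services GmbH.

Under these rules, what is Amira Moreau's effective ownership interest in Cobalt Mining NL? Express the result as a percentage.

By spousal attribution (R3), Amira Moreau is treated as also owning Sofia Olsen's interest in Stonebridge Industries Corp, giving 62% + 25% = 87%.
Chain via Stonebridge Industries Corp. → Copperline Trust (R1): 87% × 39% × 73% = 24.7689% of Cobalt Mining NL.

24.7689%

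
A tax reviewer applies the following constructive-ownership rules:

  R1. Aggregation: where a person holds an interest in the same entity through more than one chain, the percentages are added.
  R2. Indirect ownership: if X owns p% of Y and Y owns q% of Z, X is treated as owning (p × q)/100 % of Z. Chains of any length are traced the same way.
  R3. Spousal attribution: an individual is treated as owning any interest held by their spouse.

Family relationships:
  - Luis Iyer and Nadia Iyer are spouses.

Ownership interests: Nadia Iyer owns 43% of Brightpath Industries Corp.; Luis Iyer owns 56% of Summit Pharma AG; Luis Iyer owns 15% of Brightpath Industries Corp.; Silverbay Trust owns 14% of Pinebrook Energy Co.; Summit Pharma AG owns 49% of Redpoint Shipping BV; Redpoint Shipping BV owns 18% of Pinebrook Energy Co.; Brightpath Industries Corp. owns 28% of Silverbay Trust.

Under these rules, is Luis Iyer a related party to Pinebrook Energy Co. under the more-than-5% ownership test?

By spousal attribution (R3), Luis Iyer is treated as also owning Nadia Iyer's interest in Brightpath Industries Corp, giving 15% + 43% = 58%.
Chain via Brightpath Industries Corp. → Silverbay Trust (R2): 58% × 28% × 14% = 2.2736% of Pinebrook Energy Co.
Chain via Summit Pharma AG → Redpoint Shipping BV (R2): 56% × 49% × 18% = 4.9392% of Pinebrook Energy Co.
Aggregating (R1): 2.2736% + 4.9392% = 7.2128%.
7.2128% exceeds the 5% threshold, so Luis is a related party to Pinebrook Energy Co.

Yes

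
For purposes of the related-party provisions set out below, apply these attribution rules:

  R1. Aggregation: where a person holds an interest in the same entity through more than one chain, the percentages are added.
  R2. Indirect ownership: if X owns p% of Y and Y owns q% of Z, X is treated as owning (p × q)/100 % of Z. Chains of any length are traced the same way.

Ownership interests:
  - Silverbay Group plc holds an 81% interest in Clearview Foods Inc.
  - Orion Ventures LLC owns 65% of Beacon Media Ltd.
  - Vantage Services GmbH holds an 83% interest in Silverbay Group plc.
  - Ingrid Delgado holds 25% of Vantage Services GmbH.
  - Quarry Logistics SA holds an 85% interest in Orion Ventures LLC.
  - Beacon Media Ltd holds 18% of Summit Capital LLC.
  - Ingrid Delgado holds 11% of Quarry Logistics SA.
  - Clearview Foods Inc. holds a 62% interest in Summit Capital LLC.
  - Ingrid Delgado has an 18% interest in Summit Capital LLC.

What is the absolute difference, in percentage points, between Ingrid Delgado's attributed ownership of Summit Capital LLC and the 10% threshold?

19.5146

Chain via Vantage Services GmbH → Silverbay Group plc → Clearview Foods Inc. (R2): 25% × 83% × 81% × 62% = 10.42065% of Summit Capital LLC.
Chain via Quarry Logistics SA → Orion Ventures LLC → Beacon Media Ltd (R2): 11% × 85% × 65% × 18% = 1.09395% of Summit Capital LLC.
Direct interest in Summit Capital LLC: 18%.
Aggregating (R1): 10.42065% + 1.09395% + 18% = 29.5146%.
29.5146% exceeds the 10% threshold by 19.5146 percentage points.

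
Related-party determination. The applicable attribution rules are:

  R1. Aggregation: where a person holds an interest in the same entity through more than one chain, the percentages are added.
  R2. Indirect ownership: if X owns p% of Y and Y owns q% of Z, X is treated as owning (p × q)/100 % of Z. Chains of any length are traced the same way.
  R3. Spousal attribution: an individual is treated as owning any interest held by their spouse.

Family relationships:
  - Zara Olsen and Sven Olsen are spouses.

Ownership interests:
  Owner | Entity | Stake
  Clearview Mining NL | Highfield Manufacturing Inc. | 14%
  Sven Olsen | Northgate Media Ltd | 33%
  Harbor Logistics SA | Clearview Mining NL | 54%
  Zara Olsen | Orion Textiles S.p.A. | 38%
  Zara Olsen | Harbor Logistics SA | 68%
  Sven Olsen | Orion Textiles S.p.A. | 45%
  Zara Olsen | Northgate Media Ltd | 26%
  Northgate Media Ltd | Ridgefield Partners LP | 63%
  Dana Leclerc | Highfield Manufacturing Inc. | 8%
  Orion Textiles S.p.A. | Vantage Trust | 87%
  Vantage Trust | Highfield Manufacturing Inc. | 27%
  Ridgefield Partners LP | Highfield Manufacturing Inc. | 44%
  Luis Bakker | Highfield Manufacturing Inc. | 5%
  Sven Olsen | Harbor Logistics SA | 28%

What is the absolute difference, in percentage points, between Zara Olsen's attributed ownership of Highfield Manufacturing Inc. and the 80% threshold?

36.8909

By spousal attribution (R3), Zara Olsen is treated as also owning Sven Olsen's interest in Harbor Logistics SA, giving 68% + 28% = 96%.
By spousal attribution (R3), Zara Olsen is treated as also owning Sven Olsen's interest in Northgate Media Ltd, giving 26% + 33% = 59%.
By spousal attribution (R3), Zara Olsen is treated as also owning Sven Olsen's interest in Orion Textiles S.p.A, giving 38% + 45% = 83%.
Chain via Harbor Logistics SA → Clearview Mining NL (R2): 96% × 54% × 14% = 7.2576% of Highfield Manufacturing Inc.
Chain via Northgate Media Ltd → Ridgefield Partners LP (R2): 59% × 63% × 44% = 16.3548% of Highfield Manufacturing Inc.
Chain via Orion Textiles S.p.A. → Vantage Trust (R2): 83% × 87% × 27% = 19.4967% of Highfield Manufacturing Inc.
Aggregating (R1): 7.2576% + 16.3548% + 19.4967% = 43.1091%.
43.1091% falls short of the 80% threshold by 36.8909 percentage points.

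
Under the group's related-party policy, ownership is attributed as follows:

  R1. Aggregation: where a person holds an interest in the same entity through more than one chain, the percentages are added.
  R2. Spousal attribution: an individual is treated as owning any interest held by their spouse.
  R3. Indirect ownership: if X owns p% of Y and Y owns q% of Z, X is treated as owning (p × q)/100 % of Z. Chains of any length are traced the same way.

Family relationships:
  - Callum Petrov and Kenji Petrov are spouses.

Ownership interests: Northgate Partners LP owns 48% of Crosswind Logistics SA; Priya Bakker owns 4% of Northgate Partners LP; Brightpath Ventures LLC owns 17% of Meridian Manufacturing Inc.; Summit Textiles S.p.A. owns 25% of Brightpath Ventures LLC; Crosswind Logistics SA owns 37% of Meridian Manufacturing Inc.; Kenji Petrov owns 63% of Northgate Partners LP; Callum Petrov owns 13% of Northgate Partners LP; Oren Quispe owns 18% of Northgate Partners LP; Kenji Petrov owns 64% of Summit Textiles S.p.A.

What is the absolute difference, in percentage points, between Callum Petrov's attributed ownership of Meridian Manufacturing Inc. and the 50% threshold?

By spousal attribution (R2), Callum Petrov is treated as also owning Kenji Petrov's interest in Northgate Partners LP, giving 13% + 63% = 76%.
By spousal attribution (R2), Callum Petrov is treated as owning Kenji Petrov's 64% interest in Summit Textiles S.p.A.
Chain via Northgate Partners LP → Crosswind Logistics SA (R3): 76% × 48% × 37% = 13.4976% of Meridian Manufacturing Inc.
Chain via Summit Textiles S.p.A. → Brightpath Ventures LLC (R3): 64% × 25% × 17% = 2.72% of Meridian Manufacturing Inc.
Aggregating (R1): 13.4976% + 2.72% = 16.2176%.
16.2176% falls short of the 50% threshold by 33.7824 percentage points.

33.7824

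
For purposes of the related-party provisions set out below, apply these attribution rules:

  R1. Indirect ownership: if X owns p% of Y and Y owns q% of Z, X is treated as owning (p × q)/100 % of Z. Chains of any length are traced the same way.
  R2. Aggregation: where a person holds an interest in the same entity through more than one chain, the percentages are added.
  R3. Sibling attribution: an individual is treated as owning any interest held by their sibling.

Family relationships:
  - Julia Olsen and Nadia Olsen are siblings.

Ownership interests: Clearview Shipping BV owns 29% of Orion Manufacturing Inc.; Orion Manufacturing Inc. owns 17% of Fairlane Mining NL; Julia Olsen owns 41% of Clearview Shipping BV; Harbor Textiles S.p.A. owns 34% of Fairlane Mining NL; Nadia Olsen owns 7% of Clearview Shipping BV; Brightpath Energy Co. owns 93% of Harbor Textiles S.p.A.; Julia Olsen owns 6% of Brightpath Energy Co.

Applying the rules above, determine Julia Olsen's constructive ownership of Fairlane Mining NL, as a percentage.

By sibling attribution (R3), Julia Olsen is treated as also owning Nadia Olsen's interest in Clearview Shipping BV, giving 41% + 7% = 48%.
Chain via Clearview Shipping BV → Orion Manufacturing Inc. (R1): 48% × 29% × 17% = 2.3664% of Fairlane Mining NL.
Chain via Brightpath Energy Co. → Harbor Textiles S.p.A. (R1): 6% × 93% × 34% = 1.8972% of Fairlane Mining NL.
Aggregating (R2): 2.3664% + 1.8972% = 4.2636%.

4.2636%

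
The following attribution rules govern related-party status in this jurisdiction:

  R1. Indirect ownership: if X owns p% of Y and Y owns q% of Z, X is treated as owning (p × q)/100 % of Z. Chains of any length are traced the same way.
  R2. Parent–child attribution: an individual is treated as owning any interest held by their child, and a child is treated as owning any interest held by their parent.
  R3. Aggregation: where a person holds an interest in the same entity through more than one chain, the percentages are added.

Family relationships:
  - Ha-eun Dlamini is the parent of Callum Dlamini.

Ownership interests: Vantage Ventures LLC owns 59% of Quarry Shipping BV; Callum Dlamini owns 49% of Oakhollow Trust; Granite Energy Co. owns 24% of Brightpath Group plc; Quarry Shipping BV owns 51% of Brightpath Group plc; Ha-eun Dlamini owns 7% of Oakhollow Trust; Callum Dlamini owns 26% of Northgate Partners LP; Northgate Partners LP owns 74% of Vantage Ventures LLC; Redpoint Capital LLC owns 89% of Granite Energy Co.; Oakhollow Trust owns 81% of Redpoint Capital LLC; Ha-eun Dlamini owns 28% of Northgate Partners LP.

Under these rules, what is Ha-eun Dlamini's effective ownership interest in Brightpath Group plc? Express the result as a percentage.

21.71286%

By parent–child attribution (R2), Ha-eun Dlamini is treated as also owning Callum Dlamini's interest in Northgate Partners LP, giving 28% + 26% = 54%.
By parent–child attribution (R2), Ha-eun Dlamini is treated as also owning Callum Dlamini's interest in Oakhollow Trust, giving 7% + 49% = 56%.
Chain via Northgate Partners LP → Vantage Ventures LLC → Quarry Shipping BV (R1): 54% × 74% × 59% × 51% = 12.023964% of Brightpath Group plc.
Chain via Oakhollow Trust → Redpoint Capital LLC → Granite Energy Co. (R1): 56% × 81% × 89% × 24% = 9.688896% of Brightpath Group plc.
Aggregating (R3): 12.023964% + 9.688896% = 21.71286%.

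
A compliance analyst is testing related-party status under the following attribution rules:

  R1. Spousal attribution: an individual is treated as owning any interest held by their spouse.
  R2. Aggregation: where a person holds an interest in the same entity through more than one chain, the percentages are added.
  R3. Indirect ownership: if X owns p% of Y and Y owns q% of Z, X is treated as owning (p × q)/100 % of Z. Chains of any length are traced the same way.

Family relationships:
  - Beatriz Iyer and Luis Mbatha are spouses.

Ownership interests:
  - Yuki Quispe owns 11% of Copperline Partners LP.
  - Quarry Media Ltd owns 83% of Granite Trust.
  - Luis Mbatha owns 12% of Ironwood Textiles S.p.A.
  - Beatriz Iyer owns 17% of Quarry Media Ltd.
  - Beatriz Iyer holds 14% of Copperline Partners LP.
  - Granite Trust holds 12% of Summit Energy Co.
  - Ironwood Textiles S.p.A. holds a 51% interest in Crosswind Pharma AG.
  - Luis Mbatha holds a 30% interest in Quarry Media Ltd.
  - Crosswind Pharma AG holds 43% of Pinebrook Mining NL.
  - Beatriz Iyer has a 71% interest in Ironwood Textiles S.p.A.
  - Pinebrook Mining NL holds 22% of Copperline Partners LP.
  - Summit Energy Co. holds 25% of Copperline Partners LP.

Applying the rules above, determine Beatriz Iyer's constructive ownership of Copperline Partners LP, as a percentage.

19.174718%

By spousal attribution (R1), Beatriz Iyer is treated as also owning Luis Mbatha's interest in Quarry Media Ltd, giving 17% + 30% = 47%.
By spousal attribution (R1), Beatriz Iyer is treated as also owning Luis Mbatha's interest in Ironwood Textiles S.p.A, giving 71% + 12% = 83%.
Chain via Quarry Media Ltd → Granite Trust → Summit Energy Co. (R3): 47% × 83% × 12% × 25% = 1.1703% of Copperline Partners LP.
Chain via Ironwood Textiles S.p.A. → Crosswind Pharma AG → Pinebrook Mining NL (R3): 83% × 51% × 43% × 22% = 4.004418% of Copperline Partners LP.
Direct interest in Copperline Partners LP: 14%.
Aggregating (R2): 1.1703% + 4.004418% + 14% = 19.174718%.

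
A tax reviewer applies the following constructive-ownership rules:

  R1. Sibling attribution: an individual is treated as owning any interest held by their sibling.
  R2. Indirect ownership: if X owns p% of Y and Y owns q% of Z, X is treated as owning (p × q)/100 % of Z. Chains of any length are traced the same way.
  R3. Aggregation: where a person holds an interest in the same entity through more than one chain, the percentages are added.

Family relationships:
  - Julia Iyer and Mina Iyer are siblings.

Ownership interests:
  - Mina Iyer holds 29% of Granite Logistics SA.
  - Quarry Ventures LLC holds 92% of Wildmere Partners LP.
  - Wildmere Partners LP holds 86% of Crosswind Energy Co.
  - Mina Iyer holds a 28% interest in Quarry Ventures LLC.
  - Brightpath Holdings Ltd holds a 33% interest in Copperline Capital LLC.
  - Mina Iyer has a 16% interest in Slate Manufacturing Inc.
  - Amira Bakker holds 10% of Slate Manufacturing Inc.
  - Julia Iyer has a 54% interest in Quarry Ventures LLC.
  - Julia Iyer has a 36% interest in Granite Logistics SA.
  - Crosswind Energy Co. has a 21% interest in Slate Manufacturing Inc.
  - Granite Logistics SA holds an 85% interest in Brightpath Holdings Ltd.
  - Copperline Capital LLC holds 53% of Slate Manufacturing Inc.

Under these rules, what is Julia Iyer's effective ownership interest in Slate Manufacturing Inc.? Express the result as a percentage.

By sibling attribution (R1), Julia Iyer is treated as also owning Mina Iyer's interest in Granite Logistics SA, giving 36% + 29% = 65%.
By sibling attribution (R1), Julia Iyer is treated as also owning Mina Iyer's interest in Quarry Ventures LLC, giving 54% + 28% = 82%.
By sibling attribution (R1), Julia Iyer is treated as owning Mina Iyer's 16% interest in Slate Manufacturing Inc.
Chain via Granite Logistics SA → Brightpath Holdings Ltd → Copperline Capital LLC (R2): 65% × 85% × 33% × 53% = 9.663225% of Slate Manufacturing Inc.
Chain via Quarry Ventures LLC → Wildmere Partners LP → Crosswind Energy Co. (R2): 82% × 92% × 86% × 21% = 13.624464% of Slate Manufacturing Inc.
Direct interest in Slate Manufacturing Inc: 16%.
Aggregating (R3): 9.663225% + 13.624464% + 16% = 39.287689%.

39.287689%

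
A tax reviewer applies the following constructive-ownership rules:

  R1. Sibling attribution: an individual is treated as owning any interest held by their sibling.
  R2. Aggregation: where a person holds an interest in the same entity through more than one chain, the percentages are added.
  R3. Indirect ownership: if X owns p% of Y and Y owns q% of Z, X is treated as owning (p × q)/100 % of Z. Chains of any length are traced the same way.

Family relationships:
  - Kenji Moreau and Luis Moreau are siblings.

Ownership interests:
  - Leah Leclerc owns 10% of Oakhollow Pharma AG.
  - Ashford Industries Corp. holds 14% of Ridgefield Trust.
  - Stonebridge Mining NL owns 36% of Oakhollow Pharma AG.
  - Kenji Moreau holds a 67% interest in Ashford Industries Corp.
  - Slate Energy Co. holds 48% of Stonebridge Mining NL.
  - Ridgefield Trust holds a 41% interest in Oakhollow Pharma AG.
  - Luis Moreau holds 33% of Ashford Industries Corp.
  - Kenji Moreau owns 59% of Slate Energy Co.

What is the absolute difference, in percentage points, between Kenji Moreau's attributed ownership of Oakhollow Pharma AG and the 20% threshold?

4.0648

By sibling attribution (R1), Kenji Moreau is treated as also owning Luis Moreau's interest in Ashford Industries Corp, giving 67% + 33% = 100%.
Chain via Slate Energy Co. → Stonebridge Mining NL (R3): 59% × 48% × 36% = 10.1952% of Oakhollow Pharma AG.
Chain via Ashford Industries Corp. → Ridgefield Trust (R3): 100% × 14% × 41% = 5.74% of Oakhollow Pharma AG.
Aggregating (R2): 10.1952% + 5.74% = 15.9352%.
15.9352% falls short of the 20% threshold by 4.0648 percentage points.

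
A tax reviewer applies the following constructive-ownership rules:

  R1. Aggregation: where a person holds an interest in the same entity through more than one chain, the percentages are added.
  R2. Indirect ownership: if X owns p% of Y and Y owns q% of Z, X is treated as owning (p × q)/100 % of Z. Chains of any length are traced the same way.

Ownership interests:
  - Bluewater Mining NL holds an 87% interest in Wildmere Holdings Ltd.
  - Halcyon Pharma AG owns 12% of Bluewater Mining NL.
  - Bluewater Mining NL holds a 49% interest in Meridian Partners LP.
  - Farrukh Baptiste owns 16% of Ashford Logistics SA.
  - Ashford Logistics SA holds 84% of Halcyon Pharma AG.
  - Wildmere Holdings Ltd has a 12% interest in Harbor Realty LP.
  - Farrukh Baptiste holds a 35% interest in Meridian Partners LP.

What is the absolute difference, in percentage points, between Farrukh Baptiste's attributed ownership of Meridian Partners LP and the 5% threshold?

30.790272

Chain via Ashford Logistics SA → Halcyon Pharma AG → Bluewater Mining NL (R2): 16% × 84% × 12% × 49% = 0.790272% of Meridian Partners LP.
Direct interest in Meridian Partners LP: 35%.
Aggregating (R1): 0.790272% + 35% = 35.790272%.
35.790272% exceeds the 5% threshold by 30.790272 percentage points.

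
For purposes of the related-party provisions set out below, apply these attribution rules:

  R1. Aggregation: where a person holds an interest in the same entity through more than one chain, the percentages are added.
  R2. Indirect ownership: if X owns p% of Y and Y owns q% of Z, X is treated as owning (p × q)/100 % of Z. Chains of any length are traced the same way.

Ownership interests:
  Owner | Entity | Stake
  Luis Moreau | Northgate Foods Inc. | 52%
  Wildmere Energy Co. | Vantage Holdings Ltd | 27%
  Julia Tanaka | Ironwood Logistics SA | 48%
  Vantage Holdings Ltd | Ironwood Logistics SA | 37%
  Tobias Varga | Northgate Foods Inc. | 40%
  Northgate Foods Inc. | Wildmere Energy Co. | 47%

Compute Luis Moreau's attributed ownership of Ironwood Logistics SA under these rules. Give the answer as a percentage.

2.441556%

Chain via Northgate Foods Inc. → Wildmere Energy Co. → Vantage Holdings Ltd (R2): 52% × 47% × 27% × 37% = 2.441556% of Ironwood Logistics SA.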